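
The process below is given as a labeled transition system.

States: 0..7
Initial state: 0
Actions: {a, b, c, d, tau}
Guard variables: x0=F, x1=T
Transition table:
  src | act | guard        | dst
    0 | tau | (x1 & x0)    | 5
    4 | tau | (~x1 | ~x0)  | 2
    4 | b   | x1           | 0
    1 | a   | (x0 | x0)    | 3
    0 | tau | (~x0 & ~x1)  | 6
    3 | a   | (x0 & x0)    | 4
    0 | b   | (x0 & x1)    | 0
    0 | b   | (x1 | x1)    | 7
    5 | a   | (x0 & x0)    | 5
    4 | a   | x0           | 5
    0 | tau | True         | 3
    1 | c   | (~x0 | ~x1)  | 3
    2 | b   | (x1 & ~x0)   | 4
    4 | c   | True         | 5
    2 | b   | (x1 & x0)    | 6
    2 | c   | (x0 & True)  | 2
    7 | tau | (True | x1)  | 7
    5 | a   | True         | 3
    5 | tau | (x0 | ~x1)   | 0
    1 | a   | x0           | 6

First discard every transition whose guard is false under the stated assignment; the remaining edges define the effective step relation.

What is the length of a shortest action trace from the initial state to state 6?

Answer: UNREACHABLE

Analysis:
BFS to 6:
  depth 0: {0}
  depth 1: {3,7}
6 never appears.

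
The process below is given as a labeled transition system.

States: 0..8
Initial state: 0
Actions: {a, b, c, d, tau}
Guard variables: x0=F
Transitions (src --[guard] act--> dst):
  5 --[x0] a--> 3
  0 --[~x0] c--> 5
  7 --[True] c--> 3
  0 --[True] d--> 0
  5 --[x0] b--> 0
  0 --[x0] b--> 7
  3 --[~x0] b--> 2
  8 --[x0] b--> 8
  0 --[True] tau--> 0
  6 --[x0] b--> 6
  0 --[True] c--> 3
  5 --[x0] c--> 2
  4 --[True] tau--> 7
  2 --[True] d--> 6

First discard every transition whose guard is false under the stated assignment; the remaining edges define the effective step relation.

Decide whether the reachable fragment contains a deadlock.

Answer: DEADLOCK at state 5

Analysis:
Reach set: {0,2,3,5,6}
  0: c→3  c→5  d→0  tau→0  [4 exit(s)]
  2: d→6  [1 exit(s)]
  3: b→2  [1 exit(s)]
  5: ∅  [deadlock]
  6: ∅  [deadlock]
witness 5: c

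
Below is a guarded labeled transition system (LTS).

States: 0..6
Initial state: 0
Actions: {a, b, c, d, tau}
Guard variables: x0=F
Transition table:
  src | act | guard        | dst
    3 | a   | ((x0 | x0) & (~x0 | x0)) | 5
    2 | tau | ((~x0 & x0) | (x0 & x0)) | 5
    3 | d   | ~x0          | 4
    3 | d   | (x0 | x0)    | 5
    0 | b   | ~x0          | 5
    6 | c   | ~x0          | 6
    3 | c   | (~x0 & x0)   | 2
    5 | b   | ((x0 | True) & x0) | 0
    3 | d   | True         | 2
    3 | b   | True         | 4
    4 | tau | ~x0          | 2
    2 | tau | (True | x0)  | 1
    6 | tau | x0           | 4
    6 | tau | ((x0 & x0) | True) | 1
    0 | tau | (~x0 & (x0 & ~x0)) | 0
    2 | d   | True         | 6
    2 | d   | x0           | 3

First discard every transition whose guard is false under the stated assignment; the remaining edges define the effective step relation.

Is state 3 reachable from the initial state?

Answer: UNREACHABLE

Working:
After dropping false guards: 9 live edges.
depth 0: {0}
depth 1: {5}  now seen {0,5}
Reachable = {0,5}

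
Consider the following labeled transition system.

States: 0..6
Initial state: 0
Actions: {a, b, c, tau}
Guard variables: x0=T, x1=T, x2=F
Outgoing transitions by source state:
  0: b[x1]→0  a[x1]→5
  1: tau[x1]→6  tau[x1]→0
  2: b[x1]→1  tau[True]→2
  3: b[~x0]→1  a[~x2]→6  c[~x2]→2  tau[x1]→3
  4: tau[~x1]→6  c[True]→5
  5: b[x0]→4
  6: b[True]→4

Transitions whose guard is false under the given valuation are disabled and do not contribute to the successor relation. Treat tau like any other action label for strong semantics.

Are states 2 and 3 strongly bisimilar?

Refine partition for ~:
  P[0] = {{0,1,2,3,4,5,6}}
  P[1] = {{0},{1},{2},{3},{4},{5,6}}
6 equivalence class(es) (converged in 2)
class of 2: {2}; class of 3: {3}

Answer: NOT BISIMILAR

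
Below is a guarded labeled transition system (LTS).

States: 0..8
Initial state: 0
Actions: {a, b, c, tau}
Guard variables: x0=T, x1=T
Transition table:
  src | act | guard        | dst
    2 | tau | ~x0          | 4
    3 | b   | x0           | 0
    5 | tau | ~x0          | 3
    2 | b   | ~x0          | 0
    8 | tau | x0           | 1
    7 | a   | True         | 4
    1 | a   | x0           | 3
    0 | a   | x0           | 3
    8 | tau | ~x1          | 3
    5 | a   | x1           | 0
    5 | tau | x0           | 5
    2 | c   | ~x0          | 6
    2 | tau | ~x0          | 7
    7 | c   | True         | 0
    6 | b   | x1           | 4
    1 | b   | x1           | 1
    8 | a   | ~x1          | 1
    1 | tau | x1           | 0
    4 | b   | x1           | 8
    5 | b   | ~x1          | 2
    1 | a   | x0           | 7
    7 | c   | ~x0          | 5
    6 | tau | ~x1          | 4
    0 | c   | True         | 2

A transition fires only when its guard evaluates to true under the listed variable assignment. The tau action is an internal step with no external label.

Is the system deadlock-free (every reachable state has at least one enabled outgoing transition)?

Reachable = {0,2,3}
  0: a→3  c→2  [deg 2]
  2: ∅  [STUCK]
  3: b→0  [deg 1]
Path to 2: c

Answer: DEADLOCK at state 2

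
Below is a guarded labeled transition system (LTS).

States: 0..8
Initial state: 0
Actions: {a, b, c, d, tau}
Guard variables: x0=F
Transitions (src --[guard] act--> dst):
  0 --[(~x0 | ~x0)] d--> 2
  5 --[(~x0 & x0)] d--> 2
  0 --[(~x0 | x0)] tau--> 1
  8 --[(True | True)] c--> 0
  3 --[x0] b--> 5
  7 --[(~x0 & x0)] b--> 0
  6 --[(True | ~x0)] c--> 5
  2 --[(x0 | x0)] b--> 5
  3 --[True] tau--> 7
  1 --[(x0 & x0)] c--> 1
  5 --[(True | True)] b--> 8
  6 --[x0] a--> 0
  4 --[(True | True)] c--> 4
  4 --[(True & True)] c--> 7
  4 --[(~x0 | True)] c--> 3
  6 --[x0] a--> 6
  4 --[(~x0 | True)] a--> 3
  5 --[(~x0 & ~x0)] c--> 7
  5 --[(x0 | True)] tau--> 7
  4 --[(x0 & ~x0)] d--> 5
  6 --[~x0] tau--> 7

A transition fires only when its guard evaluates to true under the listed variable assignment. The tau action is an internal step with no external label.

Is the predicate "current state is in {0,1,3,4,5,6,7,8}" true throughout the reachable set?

Inv-set: {0,1,3,4,5,6,7,8}
Reachable = {0,1,2}
  0: safe
  1: safe
  2: VIOLATES
reach 2 via d — violates

Answer: INVARIANT VIOLATED at state 2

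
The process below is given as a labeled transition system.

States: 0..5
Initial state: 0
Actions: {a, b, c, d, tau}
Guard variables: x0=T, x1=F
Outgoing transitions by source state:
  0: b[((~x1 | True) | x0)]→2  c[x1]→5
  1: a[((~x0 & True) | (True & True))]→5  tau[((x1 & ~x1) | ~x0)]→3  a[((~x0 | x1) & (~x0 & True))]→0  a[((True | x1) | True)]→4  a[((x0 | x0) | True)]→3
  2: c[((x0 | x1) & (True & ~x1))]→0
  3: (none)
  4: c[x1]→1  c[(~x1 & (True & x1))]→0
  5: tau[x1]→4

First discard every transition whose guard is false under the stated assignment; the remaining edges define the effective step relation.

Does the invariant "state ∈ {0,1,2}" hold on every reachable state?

Safe = {0,1,2}
Reachable = {0,2}
  0: ✓
  2: ✓

Answer: INVARIANT HOLDS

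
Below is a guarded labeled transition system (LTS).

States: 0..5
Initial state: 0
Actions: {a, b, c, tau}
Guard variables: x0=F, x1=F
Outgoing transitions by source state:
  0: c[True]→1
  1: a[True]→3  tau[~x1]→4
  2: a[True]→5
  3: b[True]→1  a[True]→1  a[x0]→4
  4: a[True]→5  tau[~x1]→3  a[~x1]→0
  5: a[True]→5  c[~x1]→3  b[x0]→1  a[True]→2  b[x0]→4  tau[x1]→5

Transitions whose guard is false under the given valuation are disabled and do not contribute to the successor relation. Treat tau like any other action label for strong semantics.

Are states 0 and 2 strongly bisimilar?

Compute ~ classes (split until stable):
  π0 = {{0,1,2,3,4,5}}
  π1 = {{0},{1,4},{2},{3},{5}}
  π2 = {{0},{1},{2},{3},{4},{5}}
stable after 3 split(s): 6 block(s)
[0]={0}  [2]={2}

Answer: NOT BISIMILAR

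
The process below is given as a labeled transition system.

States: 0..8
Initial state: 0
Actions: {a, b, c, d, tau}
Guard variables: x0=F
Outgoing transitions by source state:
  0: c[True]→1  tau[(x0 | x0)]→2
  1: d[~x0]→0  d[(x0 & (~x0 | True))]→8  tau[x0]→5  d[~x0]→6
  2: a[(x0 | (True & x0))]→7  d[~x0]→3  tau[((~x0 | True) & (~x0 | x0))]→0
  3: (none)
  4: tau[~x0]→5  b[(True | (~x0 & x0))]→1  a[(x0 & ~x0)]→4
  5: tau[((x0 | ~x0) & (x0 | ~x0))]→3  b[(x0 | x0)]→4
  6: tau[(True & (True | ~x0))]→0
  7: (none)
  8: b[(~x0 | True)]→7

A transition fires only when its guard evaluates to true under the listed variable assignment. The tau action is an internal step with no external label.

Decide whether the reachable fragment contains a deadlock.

Answer: DEADLOCK-FREE

Working:
Reachable = {0,1,6}
  0: c→1  [deg 1]
  1: d→0  d→6  [deg 2]
  6: tau→0  [deg 1]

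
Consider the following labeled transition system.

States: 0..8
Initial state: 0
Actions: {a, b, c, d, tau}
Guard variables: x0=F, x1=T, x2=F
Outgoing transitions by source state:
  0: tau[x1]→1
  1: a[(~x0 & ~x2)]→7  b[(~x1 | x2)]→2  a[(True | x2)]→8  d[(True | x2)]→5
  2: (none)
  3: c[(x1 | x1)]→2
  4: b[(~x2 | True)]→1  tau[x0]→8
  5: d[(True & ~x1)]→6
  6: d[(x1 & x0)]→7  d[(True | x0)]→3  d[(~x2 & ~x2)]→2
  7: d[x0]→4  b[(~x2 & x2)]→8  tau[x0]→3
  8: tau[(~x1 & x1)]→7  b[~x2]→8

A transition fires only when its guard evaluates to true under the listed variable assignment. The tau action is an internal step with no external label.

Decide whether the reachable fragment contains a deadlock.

Answer: DEADLOCK at state 5

Working:
R = {0,1,5,7,8}
  0: tau→1  [deg 1]
  1: a→7  a→8  d→5  [deg 3]
  5: ∅  [STUCK]
  7: ∅  [STUCK]
  8: b→8  [deg 1]
trace reaching 5: tau·d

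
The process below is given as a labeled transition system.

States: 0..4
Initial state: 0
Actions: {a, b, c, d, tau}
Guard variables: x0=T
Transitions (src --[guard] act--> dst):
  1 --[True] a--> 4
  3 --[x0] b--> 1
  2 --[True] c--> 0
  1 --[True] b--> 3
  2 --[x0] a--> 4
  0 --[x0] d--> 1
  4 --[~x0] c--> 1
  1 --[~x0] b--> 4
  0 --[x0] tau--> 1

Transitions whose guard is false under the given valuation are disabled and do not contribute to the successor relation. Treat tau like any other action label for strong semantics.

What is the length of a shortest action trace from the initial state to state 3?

Answer: 2

Trace:
Breadth-first toward 3:
  L0 = {0}
  L1 = {1}
  L2 = {3,4}
3 enters at depth 2; path d·b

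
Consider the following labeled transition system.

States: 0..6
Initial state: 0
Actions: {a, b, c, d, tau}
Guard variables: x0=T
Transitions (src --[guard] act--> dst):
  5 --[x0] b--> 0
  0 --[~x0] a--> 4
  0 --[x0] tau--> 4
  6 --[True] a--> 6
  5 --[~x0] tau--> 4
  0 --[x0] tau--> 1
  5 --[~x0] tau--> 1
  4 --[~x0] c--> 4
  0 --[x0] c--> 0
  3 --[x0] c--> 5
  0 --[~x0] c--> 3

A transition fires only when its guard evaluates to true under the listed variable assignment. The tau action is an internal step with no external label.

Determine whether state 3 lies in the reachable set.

After dropping false guards: 6 live edges.
Layer 0: {0}
Layer 1: {1,4}  total {0,1,4}
Reach set: {0,1,4}

Answer: UNREACHABLE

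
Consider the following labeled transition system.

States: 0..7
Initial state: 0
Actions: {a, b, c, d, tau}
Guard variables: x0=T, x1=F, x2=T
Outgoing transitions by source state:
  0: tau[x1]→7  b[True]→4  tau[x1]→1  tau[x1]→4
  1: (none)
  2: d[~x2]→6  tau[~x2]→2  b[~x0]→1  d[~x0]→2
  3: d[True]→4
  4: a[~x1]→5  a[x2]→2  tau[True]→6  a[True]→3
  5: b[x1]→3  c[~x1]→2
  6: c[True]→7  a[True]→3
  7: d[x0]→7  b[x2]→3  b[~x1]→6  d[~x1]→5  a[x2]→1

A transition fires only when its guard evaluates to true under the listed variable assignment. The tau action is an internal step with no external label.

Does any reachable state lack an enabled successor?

R = {0,1,2,3,4,5,6,7}
  0: b→4  [1 out]
  1: ∅  [no exit]
  2: ∅  [no exit]
  3: d→4  [1 out]
  4: a→2  a→3  a→5  tau→6  [4 out]
  5: c→2  [1 out]
  6: a→3  c→7  [2 out]
  7: a→1  b→3  b→6  d→5  d→7  [5 out]
Path to 1: b·tau·c·a

Answer: DEADLOCK at state 1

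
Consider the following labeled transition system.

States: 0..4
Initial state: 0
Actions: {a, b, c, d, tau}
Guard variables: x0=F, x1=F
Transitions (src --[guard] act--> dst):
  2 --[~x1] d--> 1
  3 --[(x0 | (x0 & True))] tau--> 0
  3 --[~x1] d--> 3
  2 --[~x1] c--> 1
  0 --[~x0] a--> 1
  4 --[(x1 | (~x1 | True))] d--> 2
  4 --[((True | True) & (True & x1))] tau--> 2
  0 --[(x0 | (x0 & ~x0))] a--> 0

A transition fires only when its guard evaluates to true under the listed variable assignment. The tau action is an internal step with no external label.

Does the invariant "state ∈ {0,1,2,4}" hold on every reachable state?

Answer: INVARIANT HOLDS

Working:
Safe = {0,1,2,4}
Reachable = {0,1}
  0: safe
  1: safe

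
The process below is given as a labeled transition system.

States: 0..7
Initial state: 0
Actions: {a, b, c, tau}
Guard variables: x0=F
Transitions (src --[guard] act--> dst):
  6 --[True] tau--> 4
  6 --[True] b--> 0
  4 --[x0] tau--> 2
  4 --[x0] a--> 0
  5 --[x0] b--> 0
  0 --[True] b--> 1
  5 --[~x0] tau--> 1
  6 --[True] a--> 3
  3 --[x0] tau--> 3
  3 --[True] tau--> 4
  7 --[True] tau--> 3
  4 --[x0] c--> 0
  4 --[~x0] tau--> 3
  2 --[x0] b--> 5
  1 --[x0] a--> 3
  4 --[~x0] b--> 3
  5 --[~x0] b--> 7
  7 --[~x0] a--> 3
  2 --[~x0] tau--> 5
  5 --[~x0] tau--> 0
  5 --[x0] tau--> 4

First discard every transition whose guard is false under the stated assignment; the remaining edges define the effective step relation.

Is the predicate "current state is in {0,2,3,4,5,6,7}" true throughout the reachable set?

Inv-set: {0,2,3,4,5,6,7}
R = {0,1}
  0: ok
  1: VIOLATES
counterexample path to 1: b

Answer: INVARIANT VIOLATED at state 1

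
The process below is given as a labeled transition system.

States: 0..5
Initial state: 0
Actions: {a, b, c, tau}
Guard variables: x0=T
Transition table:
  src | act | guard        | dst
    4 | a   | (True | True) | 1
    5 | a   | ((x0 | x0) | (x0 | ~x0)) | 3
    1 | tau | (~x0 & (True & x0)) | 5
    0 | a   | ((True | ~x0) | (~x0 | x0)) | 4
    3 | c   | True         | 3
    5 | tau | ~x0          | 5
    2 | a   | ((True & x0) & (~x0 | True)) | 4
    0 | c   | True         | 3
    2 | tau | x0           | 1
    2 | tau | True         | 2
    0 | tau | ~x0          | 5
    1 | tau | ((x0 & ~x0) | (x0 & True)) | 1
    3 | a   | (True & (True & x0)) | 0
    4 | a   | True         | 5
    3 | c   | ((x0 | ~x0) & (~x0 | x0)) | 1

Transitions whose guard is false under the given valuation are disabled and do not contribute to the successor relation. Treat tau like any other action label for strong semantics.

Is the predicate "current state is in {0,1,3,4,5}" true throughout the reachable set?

Allowed set {0,1,3,4,5}
Reach set: {0,1,3,4,5}
  0: safe
  1: safe
  3: safe
  4: safe
  5: safe

Answer: INVARIANT HOLDS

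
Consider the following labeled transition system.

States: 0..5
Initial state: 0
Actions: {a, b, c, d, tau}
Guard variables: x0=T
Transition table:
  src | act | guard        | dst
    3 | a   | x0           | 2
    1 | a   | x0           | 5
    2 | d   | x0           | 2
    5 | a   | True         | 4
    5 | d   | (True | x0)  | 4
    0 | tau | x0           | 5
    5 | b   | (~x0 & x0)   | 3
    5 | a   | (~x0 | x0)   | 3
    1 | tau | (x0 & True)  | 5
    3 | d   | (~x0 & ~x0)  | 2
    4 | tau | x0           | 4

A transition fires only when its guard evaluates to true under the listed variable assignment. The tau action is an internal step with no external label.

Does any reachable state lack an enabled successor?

Reach set: {0,2,3,4,5}
  0: tau→5  [deg 1]
  2: d→2  [deg 1]
  3: a→2  [deg 1]
  4: tau→4  [deg 1]
  5: a→3  a→4  d→4  [deg 3]

Answer: DEADLOCK-FREE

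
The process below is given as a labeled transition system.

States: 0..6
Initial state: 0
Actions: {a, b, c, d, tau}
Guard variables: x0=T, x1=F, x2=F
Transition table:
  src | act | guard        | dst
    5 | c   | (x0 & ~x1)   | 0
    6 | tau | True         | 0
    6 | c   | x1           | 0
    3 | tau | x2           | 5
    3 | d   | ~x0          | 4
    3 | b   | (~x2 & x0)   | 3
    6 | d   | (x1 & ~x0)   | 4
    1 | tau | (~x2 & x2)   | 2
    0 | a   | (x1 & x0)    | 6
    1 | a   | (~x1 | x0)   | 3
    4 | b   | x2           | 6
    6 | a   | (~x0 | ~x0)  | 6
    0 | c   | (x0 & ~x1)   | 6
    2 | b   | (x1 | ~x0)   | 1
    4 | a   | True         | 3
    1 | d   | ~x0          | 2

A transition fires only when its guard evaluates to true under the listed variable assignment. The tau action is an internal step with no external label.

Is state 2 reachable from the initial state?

After dropping false guards: 6 live edges.
L0 = {0}
L1 = {6}  now seen {0,6}
Reach set: {0,6}

Answer: UNREACHABLE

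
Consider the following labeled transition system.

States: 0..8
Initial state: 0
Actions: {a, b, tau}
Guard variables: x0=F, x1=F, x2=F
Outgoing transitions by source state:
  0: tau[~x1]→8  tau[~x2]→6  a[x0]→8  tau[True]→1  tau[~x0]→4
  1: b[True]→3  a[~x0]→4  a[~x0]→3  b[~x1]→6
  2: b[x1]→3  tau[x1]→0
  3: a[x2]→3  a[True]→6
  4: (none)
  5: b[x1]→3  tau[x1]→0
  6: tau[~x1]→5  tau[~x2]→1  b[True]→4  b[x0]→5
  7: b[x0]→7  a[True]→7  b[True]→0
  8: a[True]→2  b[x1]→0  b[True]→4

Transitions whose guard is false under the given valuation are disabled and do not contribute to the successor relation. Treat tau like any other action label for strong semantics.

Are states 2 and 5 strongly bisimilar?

Refine partition for ~:
  round 0: {{0,1,2,3,4,5,6,7,8}}
  round 1: {{0},{1,7,8},{2,4,5},{3},{6}}
  round 2: {{0},{1},{2,4,5},{3},{6},{7},{8}}
7 equivalence class(es) (converged in 3)
2∈{2,4,5}, 5∈{2,4,5}

Answer: BISIMILAR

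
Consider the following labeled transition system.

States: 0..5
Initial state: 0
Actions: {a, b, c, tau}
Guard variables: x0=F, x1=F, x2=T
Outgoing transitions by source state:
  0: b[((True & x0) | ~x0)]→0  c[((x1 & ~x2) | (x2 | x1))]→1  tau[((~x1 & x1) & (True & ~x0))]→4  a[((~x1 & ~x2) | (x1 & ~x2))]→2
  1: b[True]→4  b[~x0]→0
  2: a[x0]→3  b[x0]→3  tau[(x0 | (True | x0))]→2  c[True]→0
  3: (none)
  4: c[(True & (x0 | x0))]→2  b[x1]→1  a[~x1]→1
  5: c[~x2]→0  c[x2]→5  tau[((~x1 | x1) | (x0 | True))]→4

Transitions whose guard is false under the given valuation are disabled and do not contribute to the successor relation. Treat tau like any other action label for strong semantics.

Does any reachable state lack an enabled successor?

Reach set: {0,1,4}
  0: b→0  c→1  [deg 2]
  1: b→0  b→4  [deg 2]
  4: a→1  [deg 1]

Answer: DEADLOCK-FREE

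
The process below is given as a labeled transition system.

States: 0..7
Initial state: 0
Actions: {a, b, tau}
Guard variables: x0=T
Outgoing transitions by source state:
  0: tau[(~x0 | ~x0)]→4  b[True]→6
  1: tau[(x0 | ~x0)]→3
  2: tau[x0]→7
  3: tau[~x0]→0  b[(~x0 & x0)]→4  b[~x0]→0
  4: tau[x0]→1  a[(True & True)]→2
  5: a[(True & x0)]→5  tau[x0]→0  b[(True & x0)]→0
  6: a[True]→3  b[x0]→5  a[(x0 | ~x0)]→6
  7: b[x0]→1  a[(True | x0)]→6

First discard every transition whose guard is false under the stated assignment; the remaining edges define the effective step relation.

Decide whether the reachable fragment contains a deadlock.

Answer: DEADLOCK at state 3

Working:
R = {0,3,5,6}
  0: b→6  [deg 1]
  3: ∅  [no exit]
  5: a→5  b→0  tau→0  [deg 3]
  6: a→3  a→6  b→5  [deg 3]
Path to 3: b·a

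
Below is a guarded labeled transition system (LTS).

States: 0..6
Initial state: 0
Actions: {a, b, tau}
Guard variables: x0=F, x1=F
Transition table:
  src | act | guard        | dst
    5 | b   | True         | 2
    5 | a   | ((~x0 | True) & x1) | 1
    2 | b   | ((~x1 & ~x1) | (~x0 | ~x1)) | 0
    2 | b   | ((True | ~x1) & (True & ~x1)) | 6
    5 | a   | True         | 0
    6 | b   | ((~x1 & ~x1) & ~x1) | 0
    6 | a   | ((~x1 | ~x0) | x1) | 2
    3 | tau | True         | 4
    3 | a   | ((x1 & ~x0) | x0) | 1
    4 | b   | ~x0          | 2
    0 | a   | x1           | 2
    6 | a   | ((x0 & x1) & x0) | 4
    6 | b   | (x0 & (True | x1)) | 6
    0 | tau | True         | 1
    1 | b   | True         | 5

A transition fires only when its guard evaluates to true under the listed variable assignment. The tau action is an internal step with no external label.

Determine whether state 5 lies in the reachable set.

Answer: REACHABLE

Analysis:
Guard filter leaves 10 enabled edge(s).
depth 0: {0}
depth 1: {1}  now seen {0,1}
depth 2: {5}  now seen {0,1,5}
depth 3: {2}  now seen {0,1,2,5}
depth 4: {6}  now seen {0,1,2,5,6}
R = {0,1,2,5,6}
Path to 5: tau·b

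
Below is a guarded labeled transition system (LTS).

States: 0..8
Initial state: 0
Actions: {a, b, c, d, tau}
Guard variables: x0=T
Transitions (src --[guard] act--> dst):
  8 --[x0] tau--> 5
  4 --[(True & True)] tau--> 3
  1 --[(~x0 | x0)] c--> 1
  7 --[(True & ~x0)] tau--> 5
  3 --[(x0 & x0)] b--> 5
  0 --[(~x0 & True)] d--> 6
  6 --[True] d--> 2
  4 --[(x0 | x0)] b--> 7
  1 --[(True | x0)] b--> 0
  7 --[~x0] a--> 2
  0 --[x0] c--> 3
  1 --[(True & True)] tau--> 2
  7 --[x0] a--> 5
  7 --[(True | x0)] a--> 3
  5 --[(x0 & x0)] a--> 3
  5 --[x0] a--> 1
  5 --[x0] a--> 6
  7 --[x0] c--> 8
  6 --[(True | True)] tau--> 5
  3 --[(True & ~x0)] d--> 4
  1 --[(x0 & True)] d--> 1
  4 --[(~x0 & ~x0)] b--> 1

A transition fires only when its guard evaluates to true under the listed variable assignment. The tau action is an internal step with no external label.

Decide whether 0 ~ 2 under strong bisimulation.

Bisimulation quotient by refinement:
  round 0: {{0,1,2,3,4,5,6,7,8}}
  round 1: {{0},{1},{2},{3},{4},{5},{6},{7},{8}}
9 equivalence class(es) (converged in 2)
0∈{0}, 2∈{2}

Answer: NOT BISIMILAR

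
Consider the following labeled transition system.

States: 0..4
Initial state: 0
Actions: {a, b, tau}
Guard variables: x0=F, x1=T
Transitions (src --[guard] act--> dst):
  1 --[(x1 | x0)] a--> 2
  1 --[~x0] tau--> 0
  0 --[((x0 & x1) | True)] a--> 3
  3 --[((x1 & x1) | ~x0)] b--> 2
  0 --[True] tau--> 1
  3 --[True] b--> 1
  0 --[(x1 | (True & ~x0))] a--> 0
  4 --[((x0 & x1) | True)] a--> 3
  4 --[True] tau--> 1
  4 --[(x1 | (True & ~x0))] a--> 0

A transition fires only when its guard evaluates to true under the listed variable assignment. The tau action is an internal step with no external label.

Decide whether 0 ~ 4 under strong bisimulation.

Refine partition for ~:
  P[0] = {{0,1,2,3,4}}
  P[1] = {{0,1,4},{2},{3}}
  P[2] = {{0,4},{1},{2},{3}}
stable after 3 split(s): 4 block(s)
0∈{0,4}, 4∈{0,4}

Answer: BISIMILAR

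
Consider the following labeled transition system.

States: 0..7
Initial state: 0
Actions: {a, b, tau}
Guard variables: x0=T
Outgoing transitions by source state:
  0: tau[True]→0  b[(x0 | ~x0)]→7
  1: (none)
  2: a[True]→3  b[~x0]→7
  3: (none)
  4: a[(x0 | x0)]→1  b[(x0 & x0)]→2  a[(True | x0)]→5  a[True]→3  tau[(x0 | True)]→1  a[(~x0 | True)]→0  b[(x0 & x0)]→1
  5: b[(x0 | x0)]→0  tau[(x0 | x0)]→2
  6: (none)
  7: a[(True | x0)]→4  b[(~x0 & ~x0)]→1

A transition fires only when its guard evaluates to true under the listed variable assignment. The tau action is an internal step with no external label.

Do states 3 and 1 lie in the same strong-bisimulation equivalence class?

Answer: BISIMILAR

Trace:
Bisimulation quotient by refinement:
  P[0] = {{0,1,2,3,4,5,6,7}}
  P[1] = {{0,5},{1,3,6},{2,7},{4}}
  P[2] = {{0},{1,3,6},{2},{4},{5},{7}}
Fixed point at round 3; 6 class(es).
class of 3: {1,3,6}; class of 1: {1,3,6}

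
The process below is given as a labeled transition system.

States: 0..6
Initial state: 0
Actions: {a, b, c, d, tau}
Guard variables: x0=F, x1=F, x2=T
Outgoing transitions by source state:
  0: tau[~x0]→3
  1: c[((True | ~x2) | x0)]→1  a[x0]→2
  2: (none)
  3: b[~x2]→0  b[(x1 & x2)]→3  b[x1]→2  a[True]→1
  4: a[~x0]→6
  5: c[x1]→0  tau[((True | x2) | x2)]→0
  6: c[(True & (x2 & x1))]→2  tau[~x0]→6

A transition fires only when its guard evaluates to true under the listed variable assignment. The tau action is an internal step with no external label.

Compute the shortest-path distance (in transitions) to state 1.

Answer: 2

Analysis:
Breadth-first toward 1:
  depth 0: {0}
  depth 1: {3}
  depth 2: {1}
first hit 1 at d=2 via tau·a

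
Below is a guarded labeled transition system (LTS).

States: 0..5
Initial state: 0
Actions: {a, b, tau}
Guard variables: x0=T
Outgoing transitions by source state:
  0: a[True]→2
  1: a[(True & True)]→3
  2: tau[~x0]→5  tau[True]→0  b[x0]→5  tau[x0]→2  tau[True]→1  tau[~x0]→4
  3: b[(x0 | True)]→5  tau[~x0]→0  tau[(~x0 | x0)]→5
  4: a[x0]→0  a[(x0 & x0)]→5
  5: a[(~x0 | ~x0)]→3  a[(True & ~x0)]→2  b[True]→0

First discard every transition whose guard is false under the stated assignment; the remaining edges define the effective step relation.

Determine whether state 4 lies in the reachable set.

Answer: UNREACHABLE

Analysis:
Guard filter leaves 11 enabled edge(s).
depth 0: {0}
depth 1: {2}  total {0,2}
depth 2: {1,5}  total {0,1,2,5}
depth 3: {3}  total {0,1,2,3,5}
Reach set: {0,1,2,3,5}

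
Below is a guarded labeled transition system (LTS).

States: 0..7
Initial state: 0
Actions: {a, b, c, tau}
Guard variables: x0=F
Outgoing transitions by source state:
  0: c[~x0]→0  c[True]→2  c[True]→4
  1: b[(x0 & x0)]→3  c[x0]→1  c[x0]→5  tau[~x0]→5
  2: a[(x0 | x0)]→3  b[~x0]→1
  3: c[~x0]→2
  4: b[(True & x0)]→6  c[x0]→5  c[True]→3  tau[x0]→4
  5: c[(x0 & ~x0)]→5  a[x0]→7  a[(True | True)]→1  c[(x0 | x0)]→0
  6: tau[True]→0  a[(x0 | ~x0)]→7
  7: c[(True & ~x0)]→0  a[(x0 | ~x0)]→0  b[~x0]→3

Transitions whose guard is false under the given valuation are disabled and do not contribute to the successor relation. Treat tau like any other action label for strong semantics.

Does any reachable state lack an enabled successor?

R = {0,1,2,3,4,5}
  0: c→0  c→2  c→4  [deg 3]
  1: tau→5  [deg 1]
  2: b→1  [deg 1]
  3: c→2  [deg 1]
  4: c→3  [deg 1]
  5: a→1  [deg 1]

Answer: DEADLOCK-FREE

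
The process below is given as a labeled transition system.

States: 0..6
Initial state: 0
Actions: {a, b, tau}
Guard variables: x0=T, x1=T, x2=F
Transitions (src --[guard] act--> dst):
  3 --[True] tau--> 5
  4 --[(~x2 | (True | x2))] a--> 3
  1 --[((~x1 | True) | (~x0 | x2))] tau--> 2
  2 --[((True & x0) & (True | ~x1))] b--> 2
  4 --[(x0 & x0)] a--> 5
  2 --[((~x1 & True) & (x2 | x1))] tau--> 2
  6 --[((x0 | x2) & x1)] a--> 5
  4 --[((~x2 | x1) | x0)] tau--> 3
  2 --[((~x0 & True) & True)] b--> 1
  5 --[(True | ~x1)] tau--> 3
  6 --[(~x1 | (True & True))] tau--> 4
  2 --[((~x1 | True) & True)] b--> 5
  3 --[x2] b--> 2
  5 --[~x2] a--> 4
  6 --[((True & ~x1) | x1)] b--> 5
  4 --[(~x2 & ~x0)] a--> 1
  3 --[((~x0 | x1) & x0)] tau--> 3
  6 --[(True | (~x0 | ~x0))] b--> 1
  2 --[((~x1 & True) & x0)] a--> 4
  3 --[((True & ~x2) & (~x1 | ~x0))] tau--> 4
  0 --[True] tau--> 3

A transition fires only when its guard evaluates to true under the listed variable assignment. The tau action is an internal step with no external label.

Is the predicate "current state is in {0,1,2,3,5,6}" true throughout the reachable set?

Allowed set {0,1,2,3,5,6}
Reachable = {0,3,4,5}
  0: ✓
  3: ✓
  4: VIOLATES
  5: ✓
witness against invariant: tau·tau·a → 4

Answer: INVARIANT VIOLATED at state 4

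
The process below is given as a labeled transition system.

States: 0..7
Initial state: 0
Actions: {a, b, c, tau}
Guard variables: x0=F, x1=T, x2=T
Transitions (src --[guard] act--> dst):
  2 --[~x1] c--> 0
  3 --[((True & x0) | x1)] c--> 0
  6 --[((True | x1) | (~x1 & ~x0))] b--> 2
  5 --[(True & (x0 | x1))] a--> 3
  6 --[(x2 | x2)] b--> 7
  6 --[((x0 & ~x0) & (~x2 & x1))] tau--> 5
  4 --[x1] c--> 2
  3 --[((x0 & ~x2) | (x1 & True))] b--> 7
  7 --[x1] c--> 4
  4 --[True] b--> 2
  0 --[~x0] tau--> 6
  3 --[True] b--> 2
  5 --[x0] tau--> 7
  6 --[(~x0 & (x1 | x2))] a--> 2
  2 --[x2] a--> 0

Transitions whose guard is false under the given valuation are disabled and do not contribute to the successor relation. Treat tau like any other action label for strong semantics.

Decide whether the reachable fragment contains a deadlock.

Reach set: {0,2,4,6,7}
  0: tau→6  [1 exit(s)]
  2: a→0  [1 exit(s)]
  4: b→2  c→2  [2 exit(s)]
  6: a→2  b→2  b→7  [3 exit(s)]
  7: c→4  [1 exit(s)]

Answer: DEADLOCK-FREE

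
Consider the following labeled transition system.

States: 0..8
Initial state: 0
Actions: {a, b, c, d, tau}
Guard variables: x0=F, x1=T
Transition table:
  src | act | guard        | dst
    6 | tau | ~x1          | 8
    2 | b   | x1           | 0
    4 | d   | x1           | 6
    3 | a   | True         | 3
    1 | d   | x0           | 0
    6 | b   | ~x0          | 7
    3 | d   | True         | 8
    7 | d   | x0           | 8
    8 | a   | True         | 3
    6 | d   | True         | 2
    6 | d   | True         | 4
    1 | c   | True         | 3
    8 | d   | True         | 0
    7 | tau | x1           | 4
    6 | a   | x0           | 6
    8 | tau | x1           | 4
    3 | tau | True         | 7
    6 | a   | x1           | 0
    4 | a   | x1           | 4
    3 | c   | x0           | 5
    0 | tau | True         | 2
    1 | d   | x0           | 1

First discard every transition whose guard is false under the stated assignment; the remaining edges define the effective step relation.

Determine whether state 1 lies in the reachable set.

Answer: UNREACHABLE

Analysis:
16 transition(s) survive guard evaluation.
depth 0: {0}
depth 1: {2}  now seen {0,2}
R = {0,2}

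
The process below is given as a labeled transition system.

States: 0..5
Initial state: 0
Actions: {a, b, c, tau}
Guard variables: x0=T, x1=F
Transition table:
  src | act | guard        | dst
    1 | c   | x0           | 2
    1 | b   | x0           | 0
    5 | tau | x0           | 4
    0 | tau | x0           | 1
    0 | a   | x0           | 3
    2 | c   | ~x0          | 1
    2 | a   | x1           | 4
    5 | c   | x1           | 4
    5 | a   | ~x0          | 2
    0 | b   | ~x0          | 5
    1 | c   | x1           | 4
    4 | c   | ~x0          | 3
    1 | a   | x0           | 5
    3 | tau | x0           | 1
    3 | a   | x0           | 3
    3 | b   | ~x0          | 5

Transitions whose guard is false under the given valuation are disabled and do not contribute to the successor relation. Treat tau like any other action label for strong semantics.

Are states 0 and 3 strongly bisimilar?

Answer: BISIMILAR

Working:
Compute ~ classes (split until stable):
  round 0: {{0,1,2,3,4,5}}
  round 1: {{0,3},{1},{2,4},{5}}
Fixed point at round 2; 4 class(es).
class of 0: {0,3}; class of 3: {0,3}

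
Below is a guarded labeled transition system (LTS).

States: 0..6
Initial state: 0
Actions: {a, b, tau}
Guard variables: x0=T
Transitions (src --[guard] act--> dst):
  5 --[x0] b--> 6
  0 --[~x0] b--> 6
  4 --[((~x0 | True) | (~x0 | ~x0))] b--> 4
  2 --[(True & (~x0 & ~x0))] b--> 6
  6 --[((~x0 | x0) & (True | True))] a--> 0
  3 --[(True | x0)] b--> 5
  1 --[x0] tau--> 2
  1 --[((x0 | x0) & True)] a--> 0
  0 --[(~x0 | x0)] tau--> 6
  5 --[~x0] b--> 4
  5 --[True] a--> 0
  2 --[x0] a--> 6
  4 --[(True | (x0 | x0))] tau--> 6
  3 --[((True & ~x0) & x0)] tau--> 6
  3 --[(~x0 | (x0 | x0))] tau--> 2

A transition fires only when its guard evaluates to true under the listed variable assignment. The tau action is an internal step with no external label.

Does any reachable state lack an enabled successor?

Answer: DEADLOCK-FREE

Analysis:
Reach set: {0,6}
  0: tau→6  [1 out]
  6: a→0  [1 out]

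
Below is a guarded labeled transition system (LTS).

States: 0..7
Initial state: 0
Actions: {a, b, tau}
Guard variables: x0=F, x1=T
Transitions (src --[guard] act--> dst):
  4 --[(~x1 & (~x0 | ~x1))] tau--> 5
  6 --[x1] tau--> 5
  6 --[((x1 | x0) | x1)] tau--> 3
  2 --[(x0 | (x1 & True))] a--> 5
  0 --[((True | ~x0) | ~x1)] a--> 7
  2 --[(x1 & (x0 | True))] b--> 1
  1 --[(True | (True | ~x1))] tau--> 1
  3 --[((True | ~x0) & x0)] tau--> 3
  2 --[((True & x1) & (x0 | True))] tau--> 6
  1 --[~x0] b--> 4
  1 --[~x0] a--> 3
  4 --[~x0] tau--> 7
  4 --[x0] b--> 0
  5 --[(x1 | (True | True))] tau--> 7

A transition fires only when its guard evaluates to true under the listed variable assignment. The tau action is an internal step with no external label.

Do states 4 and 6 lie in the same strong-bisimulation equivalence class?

Answer: NOT BISIMILAR

Analysis:
Refine partition for ~:
  round 0: {{0,1,2,3,4,5,6,7}}
  round 1: {{0},{1,2},{3,7},{4,5,6}}
  round 2: {{0},{1},{2},{3,7},{4,5},{6}}
Fixed point at round 3; 6 class(es).
class of 4: {4,5}; class of 6: {6}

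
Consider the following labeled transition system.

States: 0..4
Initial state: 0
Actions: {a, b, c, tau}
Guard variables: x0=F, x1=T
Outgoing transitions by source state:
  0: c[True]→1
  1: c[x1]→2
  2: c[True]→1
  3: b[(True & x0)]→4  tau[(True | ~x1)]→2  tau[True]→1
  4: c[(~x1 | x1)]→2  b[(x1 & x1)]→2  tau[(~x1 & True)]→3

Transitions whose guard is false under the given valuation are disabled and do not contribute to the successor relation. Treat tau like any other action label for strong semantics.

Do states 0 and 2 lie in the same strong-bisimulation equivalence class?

Answer: BISIMILAR

Working:
Compute ~ classes (split until stable):
  P[0] = {{0,1,2,3,4}}
  P[1] = {{0,1,2},{3},{4}}
3 equivalence class(es) (converged in 2)
[0]={0,1,2}  [2]={0,1,2}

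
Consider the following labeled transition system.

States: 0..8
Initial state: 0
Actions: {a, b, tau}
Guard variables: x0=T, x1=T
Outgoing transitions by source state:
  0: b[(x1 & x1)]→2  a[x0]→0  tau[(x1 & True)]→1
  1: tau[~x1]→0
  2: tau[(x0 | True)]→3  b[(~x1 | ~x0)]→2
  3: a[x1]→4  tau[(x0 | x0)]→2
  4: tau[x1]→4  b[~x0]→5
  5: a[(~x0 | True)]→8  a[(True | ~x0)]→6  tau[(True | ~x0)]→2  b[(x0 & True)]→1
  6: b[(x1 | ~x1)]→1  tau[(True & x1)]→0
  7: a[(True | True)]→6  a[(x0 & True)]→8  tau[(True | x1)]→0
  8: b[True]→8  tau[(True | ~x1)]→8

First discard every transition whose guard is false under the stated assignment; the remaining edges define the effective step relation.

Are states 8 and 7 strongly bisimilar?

Bisimulation quotient by refinement:
  round 0: {{0,1,2,3,4,5,6,7,8}}
  round 1: {{0,5},{1},{2,4},{3,7},{6,8}}
  round 2: {{0},{1},{2},{3},{4},{5},{6},{7},{8}}
Fixed point at round 3; 9 class(es).
8∈{8}, 7∈{7}

Answer: NOT BISIMILAR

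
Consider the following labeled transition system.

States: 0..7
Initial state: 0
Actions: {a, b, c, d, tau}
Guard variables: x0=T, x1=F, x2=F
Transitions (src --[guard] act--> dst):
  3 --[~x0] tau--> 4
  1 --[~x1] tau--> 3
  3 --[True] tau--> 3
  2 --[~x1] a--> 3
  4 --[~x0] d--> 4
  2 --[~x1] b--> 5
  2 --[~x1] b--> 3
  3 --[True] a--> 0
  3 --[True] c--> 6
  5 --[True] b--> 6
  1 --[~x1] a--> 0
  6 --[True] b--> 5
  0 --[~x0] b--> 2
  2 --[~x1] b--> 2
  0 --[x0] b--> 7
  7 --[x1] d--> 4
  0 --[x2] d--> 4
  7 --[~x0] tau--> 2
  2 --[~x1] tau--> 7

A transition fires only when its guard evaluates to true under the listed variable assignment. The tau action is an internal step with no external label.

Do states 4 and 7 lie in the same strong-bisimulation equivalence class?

Refine partition for ~:
  round 0: {{0,1,2,3,4,5,6,7}}
  round 1: {{0,5,6},{1},{2},{3},{4,7}}
  round 2: {{0},{1},{2},{3},{4,7},{5,6}}
stable after 3 split(s): 6 block(s)
[4]={4,7}  [7]={4,7}

Answer: BISIMILAR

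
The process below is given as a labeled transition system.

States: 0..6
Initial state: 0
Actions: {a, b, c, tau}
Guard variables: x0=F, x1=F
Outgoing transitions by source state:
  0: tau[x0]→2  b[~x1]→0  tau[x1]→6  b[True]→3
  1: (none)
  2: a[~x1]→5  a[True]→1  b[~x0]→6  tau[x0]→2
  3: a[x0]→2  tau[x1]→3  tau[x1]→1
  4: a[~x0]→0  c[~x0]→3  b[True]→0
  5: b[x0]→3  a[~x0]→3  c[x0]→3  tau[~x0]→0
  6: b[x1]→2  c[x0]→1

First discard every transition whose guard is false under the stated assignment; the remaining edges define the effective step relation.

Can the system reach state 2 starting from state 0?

Answer: UNREACHABLE

Analysis:
After dropping false guards: 10 live edges.
depth 0: {0}
depth 1: {3}  cumulative {0,3}
Reachable = {0,3}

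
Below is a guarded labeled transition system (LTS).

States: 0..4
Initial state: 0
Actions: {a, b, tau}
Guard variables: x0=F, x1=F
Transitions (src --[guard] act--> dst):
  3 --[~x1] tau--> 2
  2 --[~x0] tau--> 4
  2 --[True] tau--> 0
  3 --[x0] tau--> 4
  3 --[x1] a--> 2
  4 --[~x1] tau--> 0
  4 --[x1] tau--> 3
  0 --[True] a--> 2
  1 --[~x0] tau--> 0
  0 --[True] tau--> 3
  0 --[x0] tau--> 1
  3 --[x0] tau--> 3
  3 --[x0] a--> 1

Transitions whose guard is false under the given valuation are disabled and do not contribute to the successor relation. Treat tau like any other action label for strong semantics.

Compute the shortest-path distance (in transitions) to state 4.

Breadth-first toward 4:
  Layer 0: {0}
  Layer 1: {2,3}
  Layer 2: {4}
depth(4)=2, e.g. a·tau

Answer: 2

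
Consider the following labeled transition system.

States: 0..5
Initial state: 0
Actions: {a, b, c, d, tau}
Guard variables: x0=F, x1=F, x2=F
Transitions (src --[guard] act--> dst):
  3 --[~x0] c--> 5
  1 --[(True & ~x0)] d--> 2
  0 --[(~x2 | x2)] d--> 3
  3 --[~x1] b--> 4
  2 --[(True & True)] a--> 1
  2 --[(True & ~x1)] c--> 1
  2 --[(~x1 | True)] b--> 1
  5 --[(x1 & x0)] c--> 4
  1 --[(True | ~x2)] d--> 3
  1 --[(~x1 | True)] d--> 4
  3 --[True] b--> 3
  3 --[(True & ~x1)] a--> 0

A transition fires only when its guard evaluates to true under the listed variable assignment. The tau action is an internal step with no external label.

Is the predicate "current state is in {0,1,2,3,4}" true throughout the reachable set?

Answer: INVARIANT VIOLATED at state 5

Trace:
Inv-set: {0,1,2,3,4}
Reachable = {0,3,4,5}
  0: ✓
  3: ✓
  4: ✓
  5: ✗ unsafe
witness against invariant: d·c → 5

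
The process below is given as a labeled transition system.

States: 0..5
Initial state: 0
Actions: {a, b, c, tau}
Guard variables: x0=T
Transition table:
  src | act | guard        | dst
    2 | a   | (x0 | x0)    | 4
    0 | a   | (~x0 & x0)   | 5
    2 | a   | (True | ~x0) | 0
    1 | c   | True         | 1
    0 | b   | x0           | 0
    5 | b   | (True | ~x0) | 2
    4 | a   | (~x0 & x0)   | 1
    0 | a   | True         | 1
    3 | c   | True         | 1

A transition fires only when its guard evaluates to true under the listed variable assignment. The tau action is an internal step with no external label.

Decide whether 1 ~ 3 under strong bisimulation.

Answer: BISIMILAR

Analysis:
Compute ~ classes (split until stable):
  P[0] = {{0,1,2,3,4,5}}
  P[1] = {{0},{1,3},{2},{4},{5}}
5 equivalence class(es) (converged in 2)
1∈{1,3}, 3∈{1,3}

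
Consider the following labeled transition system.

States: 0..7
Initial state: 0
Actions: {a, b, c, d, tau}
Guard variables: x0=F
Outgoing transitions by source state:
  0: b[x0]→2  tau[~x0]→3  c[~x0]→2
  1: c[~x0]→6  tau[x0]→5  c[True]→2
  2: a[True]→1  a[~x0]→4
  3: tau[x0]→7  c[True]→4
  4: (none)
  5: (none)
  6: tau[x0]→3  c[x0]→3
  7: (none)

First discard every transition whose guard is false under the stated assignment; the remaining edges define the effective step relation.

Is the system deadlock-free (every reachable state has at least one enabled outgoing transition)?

Reach set: {0,1,2,3,4,6}
  0: c→2  tau→3  [deg 2]
  1: c→2  c→6  [deg 2]
  2: a→1  a→4  [deg 2]
  3: c→4  [deg 1]
  4: ∅  [no exit]
  6: ∅  [no exit]
Path to 4: tau·c

Answer: DEADLOCK at state 4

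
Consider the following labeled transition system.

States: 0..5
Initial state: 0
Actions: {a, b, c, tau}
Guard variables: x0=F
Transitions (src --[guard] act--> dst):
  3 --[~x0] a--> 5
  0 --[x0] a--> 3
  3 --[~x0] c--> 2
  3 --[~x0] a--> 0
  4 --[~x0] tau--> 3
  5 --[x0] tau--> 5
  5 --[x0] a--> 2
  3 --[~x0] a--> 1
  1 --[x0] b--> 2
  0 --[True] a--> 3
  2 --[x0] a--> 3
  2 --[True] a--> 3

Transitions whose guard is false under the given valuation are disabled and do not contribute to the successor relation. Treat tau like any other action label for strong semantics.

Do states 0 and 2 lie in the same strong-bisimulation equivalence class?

Answer: BISIMILAR

Trace:
Refine partition for ~:
  round 0: {{0,1,2,3,4,5}}
  round 1: {{0,2},{1,5},{3},{4}}
Fixed point at round 2; 4 class(es).
0∈{0,2}, 2∈{0,2}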